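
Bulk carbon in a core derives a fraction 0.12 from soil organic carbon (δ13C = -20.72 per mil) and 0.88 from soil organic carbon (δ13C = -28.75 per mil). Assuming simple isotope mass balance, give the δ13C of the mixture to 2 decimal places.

δ_mix = f_A·δ_A + f_B·δ_B
δ_mix = 0.12 × (-20.72) + 0.88 × (-28.75)
δ_mix = -2.486 + -25.300 = -27.786 per mil

-27.79 per mil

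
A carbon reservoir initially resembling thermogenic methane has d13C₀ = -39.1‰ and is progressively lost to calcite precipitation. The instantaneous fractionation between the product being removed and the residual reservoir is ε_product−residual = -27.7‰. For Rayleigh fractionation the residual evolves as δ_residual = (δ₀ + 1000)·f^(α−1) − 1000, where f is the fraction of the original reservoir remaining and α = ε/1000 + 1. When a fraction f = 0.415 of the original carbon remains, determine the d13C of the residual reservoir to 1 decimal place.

Rayleigh residual: δ_res = (δ₀ + 1000)·f^(α−1) − 1000
α = ε/1000 + 1 = 0.97230, so α − 1 = -0.02770
f^(α−1) = 0.415^(-0.02770) = 1.024661
δ_res = (-39.1 + 1000) × 1.024661 − 1000 = 984.596 − 1000 = -15.40‰

-15.4‰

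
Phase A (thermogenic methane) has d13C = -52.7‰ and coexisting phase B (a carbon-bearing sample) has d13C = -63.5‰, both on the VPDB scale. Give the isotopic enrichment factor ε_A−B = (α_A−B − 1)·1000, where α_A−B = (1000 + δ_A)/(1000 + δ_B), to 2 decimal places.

11.53‰

α_A−B = (1000 + -52.7) / (1000 + -63.5) = 947.3 / 936.5 = 1.011532
ε_A−B = (1.011532 − 1) × 1000 = 11.532‰
(The approximation ε ≈ δ_A − δ_B would give 10.8‰.)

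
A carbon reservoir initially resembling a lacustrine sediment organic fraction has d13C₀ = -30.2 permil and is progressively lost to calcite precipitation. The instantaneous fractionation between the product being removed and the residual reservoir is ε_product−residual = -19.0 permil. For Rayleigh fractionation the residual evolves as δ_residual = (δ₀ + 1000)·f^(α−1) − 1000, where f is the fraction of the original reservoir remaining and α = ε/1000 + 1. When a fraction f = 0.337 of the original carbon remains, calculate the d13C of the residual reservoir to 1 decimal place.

Rayleigh residual: δ_res = (δ₀ + 1000)·f^(α−1) − 1000
α = ε/1000 + 1 = 0.98100, so α − 1 = -0.01900
f^(α−1) = 0.337^(-0.01900) = 1.020881
δ_res = (-30.2 + 1000) × 1.020881 − 1000 = 990.050 − 1000 = -9.95 permil

-9.9 permil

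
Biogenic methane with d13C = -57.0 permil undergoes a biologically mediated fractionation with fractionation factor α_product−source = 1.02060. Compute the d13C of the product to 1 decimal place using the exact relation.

δ_product = (δ_source + 1000)·α − 1000
δ_product = (-57.0 + 1000) × 1.02060 − 1000
δ_product = 962.426 − 1000 = -37.57 permil

-37.6 permil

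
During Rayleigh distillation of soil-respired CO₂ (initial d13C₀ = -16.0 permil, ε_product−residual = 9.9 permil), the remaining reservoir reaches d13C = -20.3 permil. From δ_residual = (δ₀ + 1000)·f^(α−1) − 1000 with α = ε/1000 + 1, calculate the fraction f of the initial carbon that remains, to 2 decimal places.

α − 1 = ε/1000 = 0.0099
(δ_res + 1000)/(δ₀ + 1000) = (-20.3 + 1000)/(-16.0 + 1000) = 979.7/984.0 = 0.995630
f = 0.995630^(1/0.0099) = exp(ln(0.995630)/0.0099) = exp(-0.00438/0.0099)
f = exp(-0.4424) = 0.6425

0.64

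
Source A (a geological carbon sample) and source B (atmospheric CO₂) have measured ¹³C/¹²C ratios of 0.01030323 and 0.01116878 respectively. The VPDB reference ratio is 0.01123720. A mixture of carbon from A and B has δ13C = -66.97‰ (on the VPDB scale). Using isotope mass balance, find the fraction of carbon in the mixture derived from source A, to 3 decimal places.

δ_A = (0.01030323/0.01123720 − 1)×1000 = (0.916886 − 1)×1000 = -83.114‰
δ_B = (0.01116878/0.01123720 − 1)×1000 = (0.993911 − 1)×1000 = -6.089‰
f_A = (δ_mix − δ_B)/(δ_A − δ_B) = (-66.97 − (-6.089))/(-83.114 − (-6.089))
f_A = -60.881 / -77.025 = 0.7904

0.790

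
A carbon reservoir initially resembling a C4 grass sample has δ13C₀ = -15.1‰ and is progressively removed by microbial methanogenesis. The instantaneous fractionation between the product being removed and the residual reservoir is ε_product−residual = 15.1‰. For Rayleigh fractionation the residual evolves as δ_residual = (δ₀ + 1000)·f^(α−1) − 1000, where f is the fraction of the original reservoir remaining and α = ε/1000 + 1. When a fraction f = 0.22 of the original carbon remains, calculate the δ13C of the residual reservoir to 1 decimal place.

Rayleigh residual: δ_res = (δ₀ + 1000)·f^(α−1) − 1000
α = ε/1000 + 1 = 1.01510, so α − 1 = 0.01510
f^(α−1) = 0.22^(0.01510) = 0.977396
δ_res = (-15.1 + 1000) × 0.977396 − 1000 = 962.637 − 1000 = -37.36‰

-37.4‰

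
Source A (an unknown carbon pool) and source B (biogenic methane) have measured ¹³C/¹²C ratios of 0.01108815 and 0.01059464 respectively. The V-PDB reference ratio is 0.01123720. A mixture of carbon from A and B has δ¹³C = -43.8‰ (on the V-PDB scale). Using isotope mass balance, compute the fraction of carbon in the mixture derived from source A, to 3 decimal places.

δ_A = (0.01108815/0.01123720 − 1)×1000 = (0.986736 − 1)×1000 = -13.264‰
δ_B = (0.01059464/0.01123720 − 1)×1000 = (0.942818 − 1)×1000 = -57.182‰
f_A = (δ_mix − δ_B)/(δ_A − δ_B) = (-43.8 − (-57.182))/(-13.264 − (-57.182))
f_A = 13.382 / 43.918 = 0.3047

0.305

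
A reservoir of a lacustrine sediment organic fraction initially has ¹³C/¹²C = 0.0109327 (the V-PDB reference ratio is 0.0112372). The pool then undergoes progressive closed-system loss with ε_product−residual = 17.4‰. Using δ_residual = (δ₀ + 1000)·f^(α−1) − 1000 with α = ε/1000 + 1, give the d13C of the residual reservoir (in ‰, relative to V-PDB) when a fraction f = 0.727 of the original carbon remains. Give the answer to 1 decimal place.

δ₀ = (0.0109327/0.0112372 − 1)×1000 = (0.972903 − 1)×1000 = -27.097‰
α − 1 = ε/1000 = 0.0174
f^(α−1) = 0.727^(0.0174) = 0.994468
δ_res = (-27.097 + 1000) × 0.994468 − 1000 = 967.520 − 1000 = -32.48‰

-32.5‰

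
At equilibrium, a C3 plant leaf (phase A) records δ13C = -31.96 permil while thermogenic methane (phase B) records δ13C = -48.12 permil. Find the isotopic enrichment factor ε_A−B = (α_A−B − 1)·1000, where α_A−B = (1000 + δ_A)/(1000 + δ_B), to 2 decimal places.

16.98 permil

α_A−B = (1000 + -31.96) / (1000 + -48.12) = 968.04 / 951.88 = 1.016977
ε_A−B = (1.016977 − 1) × 1000 = 16.977 permil
(The approximation ε ≈ δ_A − δ_B would give 16.16 permil.)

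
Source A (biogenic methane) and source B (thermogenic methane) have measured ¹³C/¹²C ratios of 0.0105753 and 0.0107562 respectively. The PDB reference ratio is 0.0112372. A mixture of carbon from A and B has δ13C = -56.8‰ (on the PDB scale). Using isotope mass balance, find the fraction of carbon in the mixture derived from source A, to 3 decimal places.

δ_A = (0.0105753/0.0112372 − 1)×1000 = (0.941097 − 1)×1000 = -58.903‰
δ_B = (0.0107562/0.0112372 − 1)×1000 = (0.957196 − 1)×1000 = -42.804‰
f_A = (δ_mix − δ_B)/(δ_A − δ_B) = (-56.8 − (-42.804))/(-58.903 − (-42.804))
f_A = -13.996 / -16.098 = 0.8694

0.869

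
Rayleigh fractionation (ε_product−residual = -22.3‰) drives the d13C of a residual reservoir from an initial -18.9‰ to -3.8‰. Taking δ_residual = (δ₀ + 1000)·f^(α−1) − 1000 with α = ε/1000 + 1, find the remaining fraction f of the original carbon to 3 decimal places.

α − 1 = ε/1000 = -0.0223
(δ_res + 1000)/(δ₀ + 1000) = (-3.8 + 1000)/(-18.9 + 1000) = 996.2/981.1 = 1.015391
f = 1.015391^(1/-0.0223) = exp(ln(1.015391)/-0.0223) = exp(0.01527/-0.0223)
f = exp(-0.6849) = 0.5041

0.504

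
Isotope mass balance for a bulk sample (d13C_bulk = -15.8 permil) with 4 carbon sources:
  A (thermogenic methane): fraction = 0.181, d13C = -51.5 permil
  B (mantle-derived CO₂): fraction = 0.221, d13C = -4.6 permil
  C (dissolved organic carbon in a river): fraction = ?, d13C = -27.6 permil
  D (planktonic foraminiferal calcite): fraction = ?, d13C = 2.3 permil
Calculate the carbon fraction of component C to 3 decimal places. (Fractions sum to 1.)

0.229

Let f_C and f_D be the unknown fractions; fractions sum to 1 so f_C + f_D = 0.598.
Mass balance: Σ fᵢ·δᵢ = δ_bulk ⇒ f_C·(-27.6) + f_D·(2.3) = -15.8 − (-10.338) = -5.462
Substitute f_D = 0.598 − f_C:
f_C·(-27.6 − 2.3) = -5.462 − 0.598×(2.3) = -6.837
f_C = -6.837 / -29.9 = 0.2287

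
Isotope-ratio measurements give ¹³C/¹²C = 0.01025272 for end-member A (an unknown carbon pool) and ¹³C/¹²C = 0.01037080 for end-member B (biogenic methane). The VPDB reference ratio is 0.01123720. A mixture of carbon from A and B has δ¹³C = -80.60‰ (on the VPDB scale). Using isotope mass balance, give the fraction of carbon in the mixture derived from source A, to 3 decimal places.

0.333

δ_A = (0.01025272/0.01123720 − 1)×1000 = (0.912391 − 1)×1000 = -87.609‰
δ_B = (0.01037080/0.01123720 − 1)×1000 = (0.922899 − 1)×1000 = -77.101‰
f_A = (δ_mix − δ_B)/(δ_A − δ_B) = (-80.60 − (-77.101))/(-87.609 − (-77.101))
f_A = -3.499 / -10.508 = 0.3330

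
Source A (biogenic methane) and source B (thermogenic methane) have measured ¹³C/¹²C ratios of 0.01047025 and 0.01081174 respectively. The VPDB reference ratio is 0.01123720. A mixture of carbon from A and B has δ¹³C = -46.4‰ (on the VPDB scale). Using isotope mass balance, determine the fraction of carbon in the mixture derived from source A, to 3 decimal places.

0.281

δ_A = (0.01047025/0.01123720 − 1)×1000 = (0.931749 − 1)×1000 = -68.251‰
δ_B = (0.01081174/0.01123720 − 1)×1000 = (0.962138 − 1)×1000 = -37.862‰
f_A = (δ_mix − δ_B)/(δ_A − δ_B) = (-46.4 − (-37.862))/(-68.251 − (-37.862))
f_A = -8.538 / -30.389 = 0.2810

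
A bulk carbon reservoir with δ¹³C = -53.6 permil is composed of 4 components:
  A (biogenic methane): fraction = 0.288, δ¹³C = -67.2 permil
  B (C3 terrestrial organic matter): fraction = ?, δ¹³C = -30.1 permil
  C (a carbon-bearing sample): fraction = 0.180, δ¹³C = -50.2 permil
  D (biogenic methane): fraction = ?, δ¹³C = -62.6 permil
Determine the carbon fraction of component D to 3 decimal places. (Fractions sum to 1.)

Let f_D and f_B be the unknown fractions; fractions sum to 1 so f_D + f_B = 0.532.
Mass balance: Σ fᵢ·δᵢ = δ_bulk ⇒ f_D·(-62.6) + f_B·(-30.1) = -53.6 − (-28.390) = -25.210
Substitute f_B = 0.532 − f_D:
f_D·(-62.6 − -30.1) = -25.210 − 0.532×(-30.1) = -9.197
f_D = -9.197 / -32.5 = 0.2830

0.283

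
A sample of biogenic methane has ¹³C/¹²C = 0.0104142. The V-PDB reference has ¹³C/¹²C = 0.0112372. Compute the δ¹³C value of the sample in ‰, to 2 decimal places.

δ¹³C = (R_sample / R_standard − 1) × 1000
R_sample / R_standard = 0.0104142 / 0.0112372 = 0.926761
δ¹³C = (0.926761 − 1) × 1000 = -73.239‰

-73.24‰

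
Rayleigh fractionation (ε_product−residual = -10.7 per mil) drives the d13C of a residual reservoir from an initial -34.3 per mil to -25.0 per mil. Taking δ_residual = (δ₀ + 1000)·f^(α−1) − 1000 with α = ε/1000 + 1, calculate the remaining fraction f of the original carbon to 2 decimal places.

α − 1 = ε/1000 = -0.0107
(δ_res + 1000)/(δ₀ + 1000) = (-25.0 + 1000)/(-34.3 + 1000) = 975.0/965.7 = 1.009630
f = 1.009630^(1/-0.0107) = exp(ln(1.009630)/-0.0107) = exp(0.00958/-0.0107)
f = exp(-0.8957) = 0.4083

0.41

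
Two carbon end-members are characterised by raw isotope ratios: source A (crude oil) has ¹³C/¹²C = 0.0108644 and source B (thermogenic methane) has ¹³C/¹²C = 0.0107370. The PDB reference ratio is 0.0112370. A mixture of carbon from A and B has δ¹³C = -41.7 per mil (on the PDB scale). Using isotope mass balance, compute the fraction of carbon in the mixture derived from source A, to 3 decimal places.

0.247

δ_A = (0.0108644/0.0112370 − 1)×1000 = (0.966842 − 1)×1000 = -33.158 per mil
δ_B = (0.0107370/0.0112370 − 1)×1000 = (0.955504 − 1)×1000 = -44.496 per mil
f_A = (δ_mix − δ_B)/(δ_A − δ_B) = (-41.7 − (-44.496))/(-33.158 − (-44.496))
f_A = 2.796 / 11.338 = 0.2466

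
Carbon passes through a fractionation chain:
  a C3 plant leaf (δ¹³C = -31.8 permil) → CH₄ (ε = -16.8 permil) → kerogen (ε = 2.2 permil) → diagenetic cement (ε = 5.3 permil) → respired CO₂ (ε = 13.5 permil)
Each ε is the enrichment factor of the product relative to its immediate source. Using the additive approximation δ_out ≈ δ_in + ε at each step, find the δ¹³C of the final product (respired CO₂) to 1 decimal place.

step 1: δ ≈ -31.8 + (-16.8) = -48.6 permil
step 2: δ ≈ -48.6 + (2.2) = -46.4 permil
step 3: δ ≈ -46.4 + (5.3) = -41.1 permil
step 4: δ ≈ -41.1 + (13.5) = -27.6 permil

-27.6 permil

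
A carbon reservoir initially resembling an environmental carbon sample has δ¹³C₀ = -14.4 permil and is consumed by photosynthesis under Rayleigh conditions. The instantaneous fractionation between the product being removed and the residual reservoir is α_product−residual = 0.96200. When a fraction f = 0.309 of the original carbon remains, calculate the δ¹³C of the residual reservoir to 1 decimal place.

30.6 permil

Rayleigh residual: δ_res = (δ₀ + 1000)·f^(α−1) − 1000
α − 1 = -0.03800
f^(α−1) = 0.309^(-0.03800) = 1.045639
δ_res = (-14.4 + 1000) × 1.045639 − 1000 = 1030.581 − 1000 = 30.58 permil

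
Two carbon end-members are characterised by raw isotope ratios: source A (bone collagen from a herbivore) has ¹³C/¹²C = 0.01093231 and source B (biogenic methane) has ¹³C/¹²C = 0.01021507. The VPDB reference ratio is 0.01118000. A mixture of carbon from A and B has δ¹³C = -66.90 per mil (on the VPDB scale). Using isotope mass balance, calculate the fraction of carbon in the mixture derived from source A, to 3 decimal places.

δ_A = (0.01093231/0.01118000 − 1)×1000 = (0.977845 − 1)×1000 = -22.155 per mil
δ_B = (0.01021507/0.01118000 − 1)×1000 = (0.913691 − 1)×1000 = -86.309 per mil
f_A = (δ_mix − δ_B)/(δ_A − δ_B) = (-66.90 − (-86.309))/(-22.155 − (-86.309))
f_A = 19.409 / 64.154 = 0.3025

0.303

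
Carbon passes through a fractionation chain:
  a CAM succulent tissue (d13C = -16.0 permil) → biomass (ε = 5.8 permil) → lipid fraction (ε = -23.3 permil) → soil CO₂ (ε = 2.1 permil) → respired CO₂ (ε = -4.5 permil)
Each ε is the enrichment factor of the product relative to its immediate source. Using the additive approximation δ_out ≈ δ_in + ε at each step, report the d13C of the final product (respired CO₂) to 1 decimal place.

step 1: δ ≈ -16.0 + (5.8) = -10.2 permil
step 2: δ ≈ -10.2 + (-23.3) = -33.5 permil
step 3: δ ≈ -33.5 + (2.1) = -31.4 permil
step 4: δ ≈ -31.4 + (-4.5) = -35.9 permil

-35.9 permil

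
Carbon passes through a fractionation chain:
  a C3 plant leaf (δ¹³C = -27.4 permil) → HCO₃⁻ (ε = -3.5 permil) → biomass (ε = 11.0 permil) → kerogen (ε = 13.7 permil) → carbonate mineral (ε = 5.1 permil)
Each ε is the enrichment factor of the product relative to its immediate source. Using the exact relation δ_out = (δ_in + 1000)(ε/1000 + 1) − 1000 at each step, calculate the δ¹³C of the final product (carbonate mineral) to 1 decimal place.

-1.7 permil

step 1: δ = (-27.40 + 1000)·(-3.5/1000 + 1) − 1000 = -30.80 permil
step 2: δ = (-30.80 + 1000)·(11.0/1000 + 1) − 1000 = -20.14 permil
step 3: δ = (-20.14 + 1000)·(13.7/1000 + 1) − 1000 = -6.72 permil
step 4: δ = (-6.72 + 1000)·(5.1/1000 + 1) − 1000 = -1.65 permil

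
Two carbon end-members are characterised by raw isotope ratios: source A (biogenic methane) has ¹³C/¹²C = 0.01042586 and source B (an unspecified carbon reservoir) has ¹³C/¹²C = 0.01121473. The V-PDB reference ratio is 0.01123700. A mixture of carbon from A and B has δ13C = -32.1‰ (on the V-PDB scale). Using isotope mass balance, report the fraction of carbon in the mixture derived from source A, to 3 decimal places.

δ_A = (0.01042586/0.01123700 − 1)×1000 = (0.927815 − 1)×1000 = -72.185‰
δ_B = (0.01121473/0.01123700 − 1)×1000 = (0.998018 − 1)×1000 = -1.982‰
f_A = (δ_mix − δ_B)/(δ_A − δ_B) = (-32.1 − (-1.982))/(-72.185 − (-1.982))
f_A = -30.118 / -70.203 = 0.4290

0.429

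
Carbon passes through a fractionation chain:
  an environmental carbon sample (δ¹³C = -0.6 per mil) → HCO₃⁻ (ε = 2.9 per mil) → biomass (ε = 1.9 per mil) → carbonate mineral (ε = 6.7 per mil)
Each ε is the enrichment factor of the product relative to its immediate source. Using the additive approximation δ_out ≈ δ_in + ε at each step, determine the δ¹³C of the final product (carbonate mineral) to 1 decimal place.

step 1: δ ≈ -0.6 + (2.9) = 2.3 per mil
step 2: δ ≈ 2.3 + (1.9) = 4.2 per mil
step 3: δ ≈ 4.2 + (6.7) = 10.9 per mil

10.9 per mil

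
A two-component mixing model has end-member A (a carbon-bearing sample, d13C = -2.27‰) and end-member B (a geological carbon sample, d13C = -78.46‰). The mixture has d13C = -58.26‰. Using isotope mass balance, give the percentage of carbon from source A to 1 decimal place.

26.5%

δ_mix = f_A·δ_A + (1 − f_A)·δ_B  ⇒  f_A = (δ_mix − δ_B)/(δ_A − δ_B)
f_A = (-58.26 − (-78.46)) / (-2.27 − (-78.46))
f_A = 20.20 / 76.19 = 0.2651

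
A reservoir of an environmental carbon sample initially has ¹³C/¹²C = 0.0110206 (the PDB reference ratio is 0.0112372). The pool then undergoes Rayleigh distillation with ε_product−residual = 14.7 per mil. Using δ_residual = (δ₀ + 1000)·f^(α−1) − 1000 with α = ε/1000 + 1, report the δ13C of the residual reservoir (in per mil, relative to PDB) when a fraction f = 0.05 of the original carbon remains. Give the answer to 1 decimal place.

-61.5 per mil

δ₀ = (0.0110206/0.0112372 − 1)×1000 = (0.980725 − 1)×1000 = -19.275 per mil
α − 1 = ε/1000 = 0.0147
f^(α−1) = 0.05^(0.0147) = 0.956918
δ_res = (-19.275 + 1000) × 0.956918 − 1000 = 938.473 − 1000 = -61.53 per mil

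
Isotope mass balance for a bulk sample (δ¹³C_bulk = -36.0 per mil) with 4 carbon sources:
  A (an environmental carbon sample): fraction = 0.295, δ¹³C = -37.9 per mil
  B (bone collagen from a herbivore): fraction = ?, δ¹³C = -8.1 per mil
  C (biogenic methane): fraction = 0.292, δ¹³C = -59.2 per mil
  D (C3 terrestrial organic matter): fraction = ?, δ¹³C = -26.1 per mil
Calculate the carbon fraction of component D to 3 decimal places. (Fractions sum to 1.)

Let f_D and f_B be the unknown fractions; fractions sum to 1 so f_D + f_B = 0.413.
Mass balance: Σ fᵢ·δᵢ = δ_bulk ⇒ f_D·(-26.1) + f_B·(-8.1) = -36.0 − (-28.467) = -7.533
Substitute f_B = 0.413 − f_D:
f_D·(-26.1 − -8.1) = -7.533 − 0.413×(-8.1) = -4.188
f_D = -4.188 / -18.0 = 0.2327

0.233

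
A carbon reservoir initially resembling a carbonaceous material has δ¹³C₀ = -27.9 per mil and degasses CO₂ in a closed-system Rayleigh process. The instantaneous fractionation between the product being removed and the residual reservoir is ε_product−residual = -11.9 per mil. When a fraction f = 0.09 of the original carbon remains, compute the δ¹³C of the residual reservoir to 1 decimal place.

Rayleigh residual: δ_res = (δ₀ + 1000)·f^(α−1) − 1000
α = ε/1000 + 1 = 0.98810, so α − 1 = -0.01190
f^(α−1) = 0.09^(-0.01190) = 1.029069
δ_res = (-27.9 + 1000) × 1.029069 − 1000 = 1000.358 − 1000 = 0.36 per mil

0.4 per mil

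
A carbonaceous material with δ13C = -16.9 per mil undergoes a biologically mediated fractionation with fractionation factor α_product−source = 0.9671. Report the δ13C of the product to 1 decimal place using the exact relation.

-49.2 per mil

δ_product = (δ_source + 1000)·α − 1000
δ_product = (-16.9 + 1000) × 0.9671 − 1000
δ_product = 950.756 − 1000 = -49.24 per mil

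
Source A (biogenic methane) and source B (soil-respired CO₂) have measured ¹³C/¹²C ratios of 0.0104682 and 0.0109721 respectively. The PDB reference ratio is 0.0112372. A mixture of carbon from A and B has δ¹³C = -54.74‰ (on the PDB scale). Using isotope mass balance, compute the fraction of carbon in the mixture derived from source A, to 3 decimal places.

δ_A = (0.0104682/0.0112372 − 1)×1000 = (0.931567 − 1)×1000 = -68.433‰
δ_B = (0.0109721/0.0112372 − 1)×1000 = (0.976409 − 1)×1000 = -23.591‰
f_A = (δ_mix − δ_B)/(δ_A − δ_B) = (-54.74 − (-23.591))/(-68.433 − (-23.591))
f_A = -31.149 / -44.842 = 0.6946

0.695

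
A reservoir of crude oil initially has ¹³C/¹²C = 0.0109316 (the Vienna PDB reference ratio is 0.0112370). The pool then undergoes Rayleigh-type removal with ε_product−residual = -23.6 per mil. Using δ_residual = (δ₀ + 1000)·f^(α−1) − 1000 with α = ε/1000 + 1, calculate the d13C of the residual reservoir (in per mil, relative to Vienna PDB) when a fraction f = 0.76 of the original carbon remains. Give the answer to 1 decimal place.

-20.9 per mil

δ₀ = (0.0109316/0.0112370 − 1)×1000 = (0.972822 − 1)×1000 = -27.178 per mil
α − 1 = ε/1000 = -0.0236
f^(α−1) = 0.76^(-0.0236) = 1.006498
δ_res = (-27.178 + 1000) × 1.006498 − 1000 = 979.143 − 1000 = -20.86 per mil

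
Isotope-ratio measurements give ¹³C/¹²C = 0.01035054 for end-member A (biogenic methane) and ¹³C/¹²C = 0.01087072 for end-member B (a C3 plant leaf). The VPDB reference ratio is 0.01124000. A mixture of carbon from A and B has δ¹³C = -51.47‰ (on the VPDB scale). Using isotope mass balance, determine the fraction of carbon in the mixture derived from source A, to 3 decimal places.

δ_A = (0.01035054/0.01124000 − 1)×1000 = (0.920867 − 1)×1000 = -79.133‰
δ_B = (0.01087072/0.01124000 − 1)×1000 = (0.967146 − 1)×1000 = -32.854‰
f_A = (δ_mix − δ_B)/(δ_A − δ_B) = (-51.47 − (-32.854))/(-79.133 − (-32.854))
f_A = -18.616 / -46.279 = 0.4023

0.402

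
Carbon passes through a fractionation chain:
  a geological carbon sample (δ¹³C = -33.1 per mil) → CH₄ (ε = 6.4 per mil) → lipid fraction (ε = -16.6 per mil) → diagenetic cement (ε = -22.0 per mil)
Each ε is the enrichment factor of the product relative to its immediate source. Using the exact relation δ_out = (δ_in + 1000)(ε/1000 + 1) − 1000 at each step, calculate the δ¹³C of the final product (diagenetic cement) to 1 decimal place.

-64.1 per mil

step 1: δ = (-33.10 + 1000)·(6.4/1000 + 1) − 1000 = -26.91 per mil
step 2: δ = (-26.91 + 1000)·(-16.6/1000 + 1) − 1000 = -43.07 per mil
step 3: δ = (-43.07 + 1000)·(-22.0/1000 + 1) − 1000 = -64.12 per mil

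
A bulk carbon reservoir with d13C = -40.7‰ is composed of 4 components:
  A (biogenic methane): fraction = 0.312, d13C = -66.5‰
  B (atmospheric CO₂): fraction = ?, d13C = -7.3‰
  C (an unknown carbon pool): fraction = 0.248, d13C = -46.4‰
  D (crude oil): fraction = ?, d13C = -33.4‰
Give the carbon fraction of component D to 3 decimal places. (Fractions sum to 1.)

0.200

Let f_D and f_B be the unknown fractions; fractions sum to 1 so f_D + f_B = 0.440.
Mass balance: Σ fᵢ·δᵢ = δ_bulk ⇒ f_D·(-33.4) + f_B·(-7.3) = -40.7 − (-32.255) = -8.445
Substitute f_B = 0.440 − f_D:
f_D·(-33.4 − -7.3) = -8.445 − 0.440×(-7.3) = -5.233
f_D = -5.233 / -26.1 = 0.2005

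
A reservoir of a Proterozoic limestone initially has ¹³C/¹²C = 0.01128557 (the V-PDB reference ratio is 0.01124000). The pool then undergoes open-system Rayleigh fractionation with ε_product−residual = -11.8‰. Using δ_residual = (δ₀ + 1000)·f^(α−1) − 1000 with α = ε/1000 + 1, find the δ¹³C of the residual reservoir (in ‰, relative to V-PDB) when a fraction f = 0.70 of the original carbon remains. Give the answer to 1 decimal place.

8.3‰

δ₀ = (0.01128557/0.01124000 − 1)×1000 = (1.004054 − 1)×1000 = 4.054‰
α − 1 = ε/1000 = -0.0118
f^(α−1) = 0.70^(-0.0118) = 1.004218
δ_res = (4.054 + 1000) × 1.004218 − 1000 = 1008.289 − 1000 = 8.29‰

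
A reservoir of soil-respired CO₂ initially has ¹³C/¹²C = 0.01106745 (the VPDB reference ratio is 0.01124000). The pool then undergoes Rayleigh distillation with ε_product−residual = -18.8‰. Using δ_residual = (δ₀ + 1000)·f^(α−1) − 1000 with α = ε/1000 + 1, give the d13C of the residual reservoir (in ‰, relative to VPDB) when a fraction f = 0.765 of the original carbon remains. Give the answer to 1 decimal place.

-10.4‰

δ₀ = (0.01106745/0.01124000 − 1)×1000 = (0.984649 − 1)×1000 = -15.351‰
α − 1 = ε/1000 = -0.0188
f^(α−1) = 0.765^(-0.0188) = 1.005049
δ_res = (-15.351 + 1000) × 1.005049 − 1000 = 989.620 − 1000 = -10.38‰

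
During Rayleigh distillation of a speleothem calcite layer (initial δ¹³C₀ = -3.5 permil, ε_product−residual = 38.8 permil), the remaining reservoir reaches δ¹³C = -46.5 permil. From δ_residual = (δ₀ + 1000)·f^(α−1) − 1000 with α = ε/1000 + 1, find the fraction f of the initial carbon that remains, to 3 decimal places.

0.321

α − 1 = ε/1000 = 0.0388
(δ_res + 1000)/(δ₀ + 1000) = (-46.5 + 1000)/(-3.5 + 1000) = 953.5/996.5 = 0.956849
f = 0.956849^(1/0.0388) = exp(ln(0.956849)/0.0388) = exp(-0.04411/0.0388)
f = exp(-1.1368) = 0.3208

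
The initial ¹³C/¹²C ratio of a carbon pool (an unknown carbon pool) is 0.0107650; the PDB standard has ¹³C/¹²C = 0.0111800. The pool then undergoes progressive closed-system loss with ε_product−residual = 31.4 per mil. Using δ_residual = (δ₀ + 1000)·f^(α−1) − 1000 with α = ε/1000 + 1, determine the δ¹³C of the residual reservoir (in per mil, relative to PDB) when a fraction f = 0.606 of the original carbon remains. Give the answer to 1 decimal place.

δ₀ = (0.0107650/0.0111800 − 1)×1000 = (0.962880 − 1)×1000 = -37.120 per mil
α − 1 = ε/1000 = 0.0314
f^(α−1) = 0.606^(0.0314) = 0.984396
δ_res = (-37.120 + 1000) × 0.984396 − 1000 = 947.855 − 1000 = -52.15 per mil

-52.1 per mil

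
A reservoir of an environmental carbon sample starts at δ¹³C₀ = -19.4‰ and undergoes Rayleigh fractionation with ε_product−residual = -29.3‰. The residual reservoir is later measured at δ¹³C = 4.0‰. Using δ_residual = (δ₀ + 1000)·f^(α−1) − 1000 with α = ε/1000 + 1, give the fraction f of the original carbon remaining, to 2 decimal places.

α − 1 = ε/1000 = -0.0293
(δ_res + 1000)/(δ₀ + 1000) = (4.0 + 1000)/(-19.4 + 1000) = 1004.0/980.6 = 1.023863
f = 1.023863^(1/-0.0293) = exp(ln(1.023863)/-0.0293) = exp(0.02358/-0.0293)
f = exp(-0.8049) = 0.4471

0.45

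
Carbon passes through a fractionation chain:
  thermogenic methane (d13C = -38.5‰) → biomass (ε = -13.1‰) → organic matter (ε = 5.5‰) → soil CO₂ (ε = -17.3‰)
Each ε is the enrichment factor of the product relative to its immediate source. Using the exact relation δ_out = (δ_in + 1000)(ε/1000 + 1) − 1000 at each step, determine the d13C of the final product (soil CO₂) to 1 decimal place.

-62.4‰

step 1: δ = (-38.50 + 1000)·(-13.1/1000 + 1) − 1000 = -51.10‰
step 2: δ = (-51.10 + 1000)·(5.5/1000 + 1) − 1000 = -45.88‰
step 3: δ = (-45.88 + 1000)·(-17.3/1000 + 1) − 1000 = -62.38‰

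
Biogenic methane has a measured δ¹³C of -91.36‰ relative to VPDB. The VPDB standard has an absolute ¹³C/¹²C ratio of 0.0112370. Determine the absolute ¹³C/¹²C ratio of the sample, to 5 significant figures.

R_sample = R_standard × (δ¹³C/1000 + 1)
R_sample = 0.0112370 × (-91.36/1000 + 1) = 0.0112370 × 0.908640
R_sample = 0.0102104

0.010210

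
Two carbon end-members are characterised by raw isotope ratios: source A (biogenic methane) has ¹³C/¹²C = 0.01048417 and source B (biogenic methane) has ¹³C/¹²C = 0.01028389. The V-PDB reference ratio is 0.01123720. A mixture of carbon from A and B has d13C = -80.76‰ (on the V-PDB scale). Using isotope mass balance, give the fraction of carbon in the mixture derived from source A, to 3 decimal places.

δ_A = (0.01048417/0.01123720 − 1)×1000 = (0.932988 − 1)×1000 = -67.012‰
δ_B = (0.01028389/0.01123720 − 1)×1000 = (0.915165 − 1)×1000 = -84.835‰
f_A = (δ_mix − δ_B)/(δ_A − δ_B) = (-80.76 − (-84.835))/(-67.012 − (-84.835))
f_A = 4.075 / 17.823 = 0.2286

0.229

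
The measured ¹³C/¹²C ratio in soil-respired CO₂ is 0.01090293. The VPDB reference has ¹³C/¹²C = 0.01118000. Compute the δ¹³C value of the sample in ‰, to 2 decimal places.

δ¹³C = (R_sample / R_standard − 1) × 1000
R_sample / R_standard = 0.01090293 / 0.01118000 = 0.975217
δ¹³C = (0.975217 − 1) × 1000 = -24.783‰

-24.78‰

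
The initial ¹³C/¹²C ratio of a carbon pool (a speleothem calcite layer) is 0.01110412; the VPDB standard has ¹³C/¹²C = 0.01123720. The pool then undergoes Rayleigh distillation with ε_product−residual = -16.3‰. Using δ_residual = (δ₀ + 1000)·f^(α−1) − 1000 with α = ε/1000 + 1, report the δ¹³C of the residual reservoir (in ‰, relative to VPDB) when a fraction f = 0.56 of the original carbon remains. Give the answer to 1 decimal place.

δ₀ = (0.01110412/0.01123720 − 1)×1000 = (0.988157 − 1)×1000 = -11.843‰
α − 1 = ε/1000 = -0.0163
f^(α−1) = 0.56^(-0.0163) = 1.009496
δ_res = (-11.843 + 1000) × 1.009496 − 1000 = 997.541 − 1000 = -2.46‰

-2.5‰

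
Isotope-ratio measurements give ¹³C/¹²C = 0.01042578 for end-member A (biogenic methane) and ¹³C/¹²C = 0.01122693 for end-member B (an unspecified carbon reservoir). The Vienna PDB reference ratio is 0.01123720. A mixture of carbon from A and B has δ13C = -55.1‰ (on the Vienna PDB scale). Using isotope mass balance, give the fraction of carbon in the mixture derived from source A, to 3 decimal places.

0.760

δ_A = (0.01042578/0.01123720 − 1)×1000 = (0.927792 − 1)×1000 = -72.208‰
δ_B = (0.01122693/0.01123720 − 1)×1000 = (0.999086 − 1)×1000 = -0.914‰
f_A = (δ_mix − δ_B)/(δ_A − δ_B) = (-55.1 − (-0.914))/(-72.208 − (-0.914))
f_A = -54.186 / -71.294 = 0.7600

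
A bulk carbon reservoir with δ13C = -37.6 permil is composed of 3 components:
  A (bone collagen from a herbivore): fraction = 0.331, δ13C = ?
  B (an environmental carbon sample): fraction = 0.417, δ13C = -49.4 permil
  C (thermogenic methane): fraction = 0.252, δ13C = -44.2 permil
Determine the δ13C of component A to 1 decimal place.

-17.7 permil

Isotope mass balance: δ_bulk = Σ fᵢ·δᵢ.
-37.6 = 0.331×δ_A + 0.417×(-49.4) + 0.252×(-44.2)
0.331·δ_A = -37.6 − (-31.738) = -5.862
δ_A = -5.862 / 0.331 = -17.71 permil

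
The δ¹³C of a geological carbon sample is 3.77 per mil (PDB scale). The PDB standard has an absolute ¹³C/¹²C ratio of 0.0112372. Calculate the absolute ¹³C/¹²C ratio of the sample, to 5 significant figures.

R_sample = R_standard × (δ¹³C/1000 + 1)
R_sample = 0.0112372 × (3.77/1000 + 1) = 0.0112372 × 1.003770
R_sample = 0.0112796

0.011280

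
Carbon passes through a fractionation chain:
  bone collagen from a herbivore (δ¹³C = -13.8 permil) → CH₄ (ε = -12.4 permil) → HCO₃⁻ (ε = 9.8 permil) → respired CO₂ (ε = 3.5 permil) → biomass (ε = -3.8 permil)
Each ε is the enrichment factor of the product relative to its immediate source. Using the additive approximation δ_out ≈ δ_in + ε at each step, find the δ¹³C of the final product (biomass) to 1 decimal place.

-16.7 permil

step 1: δ ≈ -13.8 + (-12.4) = -26.2 permil
step 2: δ ≈ -26.2 + (9.8) = -16.4 permil
step 3: δ ≈ -16.4 + (3.5) = -12.9 permil
step 4: δ ≈ -12.9 + (-3.8) = -16.7 permil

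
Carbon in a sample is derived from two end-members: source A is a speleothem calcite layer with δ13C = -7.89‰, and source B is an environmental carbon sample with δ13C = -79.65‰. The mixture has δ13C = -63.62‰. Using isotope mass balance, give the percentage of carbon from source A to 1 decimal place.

22.3%

δ_mix = f_A·δ_A + (1 − f_A)·δ_B  ⇒  f_A = (δ_mix − δ_B)/(δ_A − δ_B)
f_A = (-63.62 − (-79.65)) / (-7.89 − (-79.65))
f_A = 16.03 / 71.76 = 0.2234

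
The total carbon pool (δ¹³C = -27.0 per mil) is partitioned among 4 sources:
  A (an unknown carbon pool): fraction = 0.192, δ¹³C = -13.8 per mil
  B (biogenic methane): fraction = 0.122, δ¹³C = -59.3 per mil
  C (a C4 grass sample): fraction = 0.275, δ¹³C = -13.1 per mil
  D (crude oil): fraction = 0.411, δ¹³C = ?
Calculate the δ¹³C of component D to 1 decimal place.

Isotope mass balance: δ_bulk = Σ fᵢ·δᵢ.
-27.0 = 0.192×(-13.8) + 0.122×(-59.3) + 0.275×(-13.1) + 0.411×δ_D
0.411·δ_D = -27.0 − (-13.487) = -13.513
δ_D = -13.513 / 0.411 = -32.88 per mil

-32.9 per mil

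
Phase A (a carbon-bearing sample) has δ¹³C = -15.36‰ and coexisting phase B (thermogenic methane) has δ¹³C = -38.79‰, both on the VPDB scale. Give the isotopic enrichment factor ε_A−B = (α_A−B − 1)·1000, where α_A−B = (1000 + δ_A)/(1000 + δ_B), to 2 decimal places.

α_A−B = (1000 + -15.36) / (1000 + -38.79) = 984.64 / 961.21 = 1.024376
ε_A−B = (1.024376 − 1) × 1000 = 24.376‰
(The approximation ε ≈ δ_A − δ_B would give 23.43‰.)

24.38‰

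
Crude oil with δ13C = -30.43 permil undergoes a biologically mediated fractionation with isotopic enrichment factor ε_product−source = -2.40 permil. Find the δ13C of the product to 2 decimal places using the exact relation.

-32.76 permil

Exactly, δ_product = (δ_source + 1000)·(ε/1000 + 1) − 1000.
δ_product = (-30.43 + 1000) × (-2.40/1000 + 1) − 1000
δ_product = -32.757 permil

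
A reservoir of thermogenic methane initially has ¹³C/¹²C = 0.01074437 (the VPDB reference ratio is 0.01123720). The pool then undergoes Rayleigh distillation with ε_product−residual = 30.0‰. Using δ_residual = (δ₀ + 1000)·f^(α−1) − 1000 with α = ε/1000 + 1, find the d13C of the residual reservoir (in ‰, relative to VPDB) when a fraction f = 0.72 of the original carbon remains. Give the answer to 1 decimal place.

-53.2‰

δ₀ = (0.01074437/0.01123720 − 1)×1000 = (0.956143 − 1)×1000 = -43.857‰
α − 1 = ε/1000 = 0.0300
f^(α−1) = 0.72^(0.0300) = 0.990193
δ_res = (-43.857 + 1000) × 0.990193 − 1000 = 946.766 − 1000 = -53.23‰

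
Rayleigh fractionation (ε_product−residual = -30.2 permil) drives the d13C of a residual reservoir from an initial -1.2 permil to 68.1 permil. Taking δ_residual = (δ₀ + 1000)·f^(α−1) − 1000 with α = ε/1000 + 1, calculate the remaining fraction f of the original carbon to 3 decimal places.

0.108

α − 1 = ε/1000 = -0.0302
(δ_res + 1000)/(δ₀ + 1000) = (68.1 + 1000)/(-1.2 + 1000) = 1068.1/998.8 = 1.069383
f = 1.069383^(1/-0.0302) = exp(ln(1.069383)/-0.0302) = exp(0.06708/-0.0302)
f = exp(-2.2213) = 0.1085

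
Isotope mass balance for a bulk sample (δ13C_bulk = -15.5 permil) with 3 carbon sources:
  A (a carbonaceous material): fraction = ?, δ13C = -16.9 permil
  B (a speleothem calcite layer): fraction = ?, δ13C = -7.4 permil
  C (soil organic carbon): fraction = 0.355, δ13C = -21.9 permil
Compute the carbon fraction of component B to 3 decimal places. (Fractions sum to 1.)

0.334

Let f_B and f_A be the unknown fractions; fractions sum to 1 so f_B + f_A = 0.645.
Mass balance: Σ fᵢ·δᵢ = δ_bulk ⇒ f_B·(-7.4) + f_A·(-16.9) = -15.5 − (-7.774) = -7.726
Substitute f_A = 0.645 − f_B:
f_B·(-7.4 − -16.9) = -7.726 − 0.645×(-16.9) = 3.175
f_B = 3.175 / 9.5 = 0.3342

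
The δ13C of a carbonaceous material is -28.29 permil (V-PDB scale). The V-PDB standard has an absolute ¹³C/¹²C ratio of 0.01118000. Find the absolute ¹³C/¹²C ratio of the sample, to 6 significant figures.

0.0108637

R_sample = R_standard × (δ13C/1000 + 1)
R_sample = 0.01118000 × (-28.29/1000 + 1) = 0.01118000 × 0.971710
R_sample = 0.0108637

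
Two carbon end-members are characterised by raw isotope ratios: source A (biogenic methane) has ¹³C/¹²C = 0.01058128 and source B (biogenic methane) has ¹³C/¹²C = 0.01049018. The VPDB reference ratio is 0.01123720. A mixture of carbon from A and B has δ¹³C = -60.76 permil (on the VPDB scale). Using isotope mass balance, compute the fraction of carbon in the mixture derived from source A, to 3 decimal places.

δ_A = (0.01058128/0.01123720 − 1)×1000 = (0.941630 − 1)×1000 = -58.370 permil
δ_B = (0.01049018/0.01123720 − 1)×1000 = (0.933523 − 1)×1000 = -66.477 permil
f_A = (δ_mix − δ_B)/(δ_A − δ_B) = (-60.76 − (-66.477))/(-58.370 − (-66.477))
f_A = 5.717 / 8.107 = 0.7052

0.705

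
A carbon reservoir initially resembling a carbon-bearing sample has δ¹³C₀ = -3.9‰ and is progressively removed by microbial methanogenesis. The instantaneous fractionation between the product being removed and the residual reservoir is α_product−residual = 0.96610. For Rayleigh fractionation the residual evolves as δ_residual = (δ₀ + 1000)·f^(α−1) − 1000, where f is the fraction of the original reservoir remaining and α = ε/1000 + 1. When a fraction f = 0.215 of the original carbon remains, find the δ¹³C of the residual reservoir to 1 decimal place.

49.4‰

Rayleigh residual: δ_res = (δ₀ + 1000)·f^(α−1) − 1000
α − 1 = -0.03390
f^(α−1) = 0.215^(-0.03390) = 1.053490
δ_res = (-3.9 + 1000) × 1.053490 − 1000 = 1049.381 − 1000 = 49.38‰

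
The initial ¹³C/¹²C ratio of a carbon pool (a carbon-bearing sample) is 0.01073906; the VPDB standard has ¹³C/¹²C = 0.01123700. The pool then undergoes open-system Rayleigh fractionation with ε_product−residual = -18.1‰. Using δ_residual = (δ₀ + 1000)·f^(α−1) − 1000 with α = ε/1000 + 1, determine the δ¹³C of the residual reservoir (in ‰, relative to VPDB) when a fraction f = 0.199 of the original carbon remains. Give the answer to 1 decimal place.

δ₀ = (0.01073906/0.01123700 − 1)×1000 = (0.955687 − 1)×1000 = -44.313‰
α − 1 = ε/1000 = -0.0181
f^(α−1) = 0.199^(-0.0181) = 1.029653
δ_res = (-44.313 + 1000) × 1.029653 − 1000 = 984.026 − 1000 = -15.97‰

-16.0‰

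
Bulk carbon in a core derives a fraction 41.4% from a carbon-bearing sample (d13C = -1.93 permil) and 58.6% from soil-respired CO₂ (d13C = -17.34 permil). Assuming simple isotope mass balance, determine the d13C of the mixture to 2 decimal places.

δ_mix = f_A·δ_A + f_B·δ_B
δ_mix = 0.414 × (-1.93) + 0.586 × (-17.34)
δ_mix = -0.799 + -10.161 = -10.960 permil

-10.96 permil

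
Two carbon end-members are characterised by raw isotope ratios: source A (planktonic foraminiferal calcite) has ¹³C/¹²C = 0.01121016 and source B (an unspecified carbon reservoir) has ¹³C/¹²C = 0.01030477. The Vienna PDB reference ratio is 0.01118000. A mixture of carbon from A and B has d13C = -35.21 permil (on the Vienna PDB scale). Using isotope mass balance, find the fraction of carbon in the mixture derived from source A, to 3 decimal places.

δ_A = (0.01121016/0.01118000 − 1)×1000 = (1.002698 − 1)×1000 = 2.698 permil
δ_B = (0.01030477/0.01118000 − 1)×1000 = (0.921715 − 1)×1000 = -78.285 permil
f_A = (δ_mix − δ_B)/(δ_A − δ_B) = (-35.21 − (-78.285))/(2.698 − (-78.285))
f_A = 43.075 / 80.983 = 0.5319

0.532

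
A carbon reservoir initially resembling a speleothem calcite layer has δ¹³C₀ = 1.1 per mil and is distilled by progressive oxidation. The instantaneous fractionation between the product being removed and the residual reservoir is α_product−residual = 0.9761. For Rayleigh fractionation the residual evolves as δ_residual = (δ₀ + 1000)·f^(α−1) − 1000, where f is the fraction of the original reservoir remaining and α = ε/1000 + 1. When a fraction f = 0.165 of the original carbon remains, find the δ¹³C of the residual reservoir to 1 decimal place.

45.2 per mil

Rayleigh residual: δ_res = (δ₀ + 1000)·f^(α−1) − 1000
α − 1 = -0.02390
f^(α−1) = 0.165^(-0.02390) = 1.044004
δ_res = (1.1 + 1000) × 1.044004 − 1000 = 1045.152 − 1000 = 45.15 per mil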